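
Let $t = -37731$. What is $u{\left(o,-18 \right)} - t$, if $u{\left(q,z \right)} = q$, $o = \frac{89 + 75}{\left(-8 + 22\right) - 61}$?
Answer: $\frac{1773193}{47} \approx 37728.0$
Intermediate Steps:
$o = - \frac{164}{47}$ ($o = \frac{164}{14 - 61} = \frac{164}{-47} = 164 \left(- \frac{1}{47}\right) = - \frac{164}{47} \approx -3.4894$)
$u{\left(o,-18 \right)} - t = - \frac{164}{47} - -37731 = - \frac{164}{47} + 37731 = \frac{1773193}{47}$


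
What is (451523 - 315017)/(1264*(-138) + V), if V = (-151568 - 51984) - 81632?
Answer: -68253/229808 ≈ -0.29700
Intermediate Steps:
V = -285184 (V = -203552 - 81632 = -285184)
(451523 - 315017)/(1264*(-138) + V) = (451523 - 315017)/(1264*(-138) - 285184) = 136506/(-174432 - 285184) = 136506/(-459616) = 136506*(-1/459616) = -68253/229808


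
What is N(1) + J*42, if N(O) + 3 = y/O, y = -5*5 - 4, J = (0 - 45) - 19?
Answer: -2720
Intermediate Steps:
J = -64 (J = -45 - 19 = -64)
y = -29 (y = -25 - 4 = -29)
N(O) = -3 - 29/O
N(1) + J*42 = (-3 - 29/1) - 64*42 = (-3 - 29*1) - 2688 = (-3 - 29) - 2688 = -32 - 2688 = -2720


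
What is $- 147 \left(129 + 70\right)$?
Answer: $-29253$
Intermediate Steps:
$- 147 \left(129 + 70\right) = \left(-147\right) 199 = -29253$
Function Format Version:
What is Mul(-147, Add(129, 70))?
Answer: -29253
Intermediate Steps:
Mul(-147, Add(129, 70)) = Mul(-147, 199) = -29253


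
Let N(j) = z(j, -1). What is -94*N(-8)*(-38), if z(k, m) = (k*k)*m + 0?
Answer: -228608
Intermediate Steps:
z(k, m) = m*k**2 (z(k, m) = k**2*m + 0 = m*k**2 + 0 = m*k**2)
N(j) = -j**2
-94*N(-8)*(-38) = -(-94)*(-8)**2*(-38) = -(-94)*64*(-38) = -94*(-64)*(-38) = 6016*(-38) = -228608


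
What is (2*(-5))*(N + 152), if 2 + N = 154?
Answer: -3040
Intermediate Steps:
N = 152 (N = -2 + 154 = 152)
(2*(-5))*(N + 152) = (2*(-5))*(152 + 152) = -10*304 = -3040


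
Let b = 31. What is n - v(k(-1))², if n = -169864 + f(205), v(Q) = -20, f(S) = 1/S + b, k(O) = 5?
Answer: -34897764/205 ≈ -1.7023e+5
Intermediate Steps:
f(S) = 31 + 1/S (f(S) = 1/S + 31 = 31 + 1/S)
n = -34815764/205 (n = -169864 + (31 + 1/205) = -169864 + 6356/205 = -34815764/205 ≈ -1.6983e+5)
n - v(k(-1))² = -34815764/205 - 1*(-20)² = -34815764/205 - 1*400 = -34815764/205 - 400 = -34897764/205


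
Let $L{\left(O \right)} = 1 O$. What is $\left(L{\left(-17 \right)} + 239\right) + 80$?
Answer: $302$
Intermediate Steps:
$L{\left(O \right)} = O$
$\left(L{\left(-17 \right)} + 239\right) + 80 = \left(-17 + 239\right) + 80 = 222 + 80 = 302$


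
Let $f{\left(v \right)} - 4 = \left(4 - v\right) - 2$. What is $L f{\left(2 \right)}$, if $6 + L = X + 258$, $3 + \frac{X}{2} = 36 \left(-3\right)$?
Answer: $120$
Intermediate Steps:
$X = -222$ ($X = -6 + 2 \cdot 36 \left(-3\right) = -6 + 2 \left(-108\right) = -6 - 216 = -222$)
$f{\left(v \right)} = 6 - v$ ($f{\left(v \right)} = 4 - \left(-2 + v\right) = 6 - v$)
$L = 30$ ($L = -6 + \left(-222 + 258\right) = -6 + 36 = 30$)
$L f{\left(2 \right)} = 30 \left(6 - 2\right) = 30 \cdot 4 = 120$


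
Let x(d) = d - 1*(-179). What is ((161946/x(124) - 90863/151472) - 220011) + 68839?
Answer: -2304563259243/15298672 ≈ -1.5064e+5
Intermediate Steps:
x(d) = 179 + d (x(d) = d + 179 = 179 + d)
((161946/x(124) - 90863/151472) - 220011) + 68839 = ((161946/(179 + 124) - 90863/151472) - 220011) + 68839 = ((161946/303 - 90863*1/151472) - 220011) + 68839 = ((161946*(1/303) - 90863/151472) - 220011) + 68839 = ((53982/101 - 90863/151472) - 220011) + 68839 = (8167584341/15298672 - 220011) + 68839 = -3357708541051/15298672 + 68839 = -2304563259243/15298672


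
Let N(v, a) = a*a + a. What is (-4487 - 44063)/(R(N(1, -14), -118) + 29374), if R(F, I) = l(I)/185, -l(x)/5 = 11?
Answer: -1796350/1086827 ≈ -1.6528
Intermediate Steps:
l(x) = -55 (l(x) = -5*11 = -55)
N(v, a) = a + a² (N(v, a) = a² + a = a + a²)
R(F, I) = -11/37 (R(F, I) = -55/185 = -55*1/185 = -11/37)
(-4487 - 44063)/(R(N(1, -14), -118) + 29374) = (-4487 - 44063)/(-11/37 + 29374) = -48550/1086827/37 = -48550*37/1086827 = -1796350/1086827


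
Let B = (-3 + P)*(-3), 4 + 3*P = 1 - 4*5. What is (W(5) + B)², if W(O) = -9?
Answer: 529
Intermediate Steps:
P = -23/3 (P = -4/3 + (1 - 4*5)/3 = -4/3 + (1 - 20)/3 = -4/3 + (⅓)*(-19) = -4/3 - 19/3 = -23/3 ≈ -7.6667)
B = 32 (B = (-3 - 23/3)*(-3) = -32/3*(-3) = 32)
(W(5) + B)² = (-9 + 32)² = 23² = 529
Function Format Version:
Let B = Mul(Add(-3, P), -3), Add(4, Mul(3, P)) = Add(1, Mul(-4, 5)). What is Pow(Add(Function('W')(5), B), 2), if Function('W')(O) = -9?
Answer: 529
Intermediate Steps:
P = Rational(-23, 3) (P = Add(Rational(-4, 3), Mul(Rational(1, 3), Add(1, Mul(-4, 5)))) = Add(Rational(-4, 3), Mul(Rational(1, 3), Add(1, -20))) = Add(Rational(-4, 3), Mul(Rational(1, 3), -19)) = Add(Rational(-4, 3), Rational(-19, 3)) = Rational(-23, 3) ≈ -7.6667)
B = 32 (B = Mul(Add(-3, Rational(-23, 3)), -3) = Mul(Rational(-32, 3), -3) = 32)
Pow(Add(Function('W')(5), B), 2) = Pow(Add(-9, 32), 2) = Pow(23, 2) = 529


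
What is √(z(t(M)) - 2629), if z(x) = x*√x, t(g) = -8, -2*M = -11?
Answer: √(-2629 - 16*I*√2) ≈ 0.2206 - 51.274*I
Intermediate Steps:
M = 11/2 (M = -½*(-11) = 11/2 ≈ 5.5000)
z(x) = x^(3/2)
√(z(t(M)) - 2629) = √((-8)^(3/2) - 2629) = √(-16*I*√2 - 2629) = √(-2629 - 16*I*√2)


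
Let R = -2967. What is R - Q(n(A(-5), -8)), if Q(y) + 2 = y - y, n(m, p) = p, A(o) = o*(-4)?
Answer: -2965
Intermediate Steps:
A(o) = -4*o
Q(y) = -2 (Q(y) = -2 + (y - y) = -2 + 0 = -2)
R - Q(n(A(-5), -8)) = -2967 - 1*(-2) = -2967 + 2 = -2965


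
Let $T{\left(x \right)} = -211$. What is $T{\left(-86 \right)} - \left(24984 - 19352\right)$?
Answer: $-5843$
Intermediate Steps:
$T{\left(-86 \right)} - \left(24984 - 19352\right) = -211 - \left(24984 - 19352\right) = -211 - 5632 = -5843$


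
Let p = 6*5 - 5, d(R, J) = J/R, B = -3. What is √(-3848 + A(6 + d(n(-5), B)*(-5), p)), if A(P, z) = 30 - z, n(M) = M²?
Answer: 3*I*√427 ≈ 61.992*I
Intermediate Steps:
p = 25 (p = 30 - 5 = 25)
√(-3848 + A(6 + d(n(-5), B)*(-5), p)) = √(-3848 + (30 - 1*25)) = √(-3848 + (30 - 25)) = √(-3848 + 5) = √(-3843) = 3*I*√427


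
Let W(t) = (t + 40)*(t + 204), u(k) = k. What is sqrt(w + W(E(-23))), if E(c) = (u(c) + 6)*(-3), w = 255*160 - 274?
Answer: sqrt(63731) ≈ 252.45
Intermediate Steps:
w = 40526 (w = 40800 - 274 = 40526)
E(c) = -18 - 3*c (E(c) = (c + 6)*(-3) = (6 + c)*(-3) = -18 - 3*c)
W(t) = (40 + t)*(204 + t)
sqrt(w + W(E(-23))) = sqrt(40526 + (8160 + (-18 - 3*(-23))**2 + 244*(-18 - 3*(-23)))) = sqrt(40526 + (8160 + (-18 + 69)**2 + 244*(-18 + 69))) = sqrt(40526 + (8160 + 51**2 + 244*51)) = sqrt(40526 + (8160 + 2601 + 12444)) = sqrt(40526 + 23205) = sqrt(63731)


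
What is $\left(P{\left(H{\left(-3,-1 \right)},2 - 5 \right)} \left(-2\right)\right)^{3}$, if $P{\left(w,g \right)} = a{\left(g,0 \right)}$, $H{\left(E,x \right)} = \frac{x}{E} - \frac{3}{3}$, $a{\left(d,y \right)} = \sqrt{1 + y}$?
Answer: $-8$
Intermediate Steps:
$H{\left(E,x \right)} = -1 + \frac{x}{E}$ ($H{\left(E,x \right)} = \frac{x}{E} - 1 = -1 + \frac{x}{E}$)
$P{\left(w,g \right)} = 1$ ($P{\left(w,g \right)} = \sqrt{1 + 0} = \sqrt{1} = 1$)
$\left(P{\left(H{\left(-3,-1 \right)},2 - 5 \right)} \left(-2\right)\right)^{3} = \left(1 \left(-2\right)\right)^{3} = \left(-2\right)^{3} = -8$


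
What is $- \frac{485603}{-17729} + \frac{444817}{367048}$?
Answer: $\frac{186125770537}{6507393992} \approx 28.602$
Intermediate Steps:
$- \frac{485603}{-17729} + \frac{444817}{367048} = \left(-485603\right) \left(- \frac{1}{17729}\right) + 444817 \cdot \frac{1}{367048} = \frac{485603}{17729} + \frac{444817}{367048} = \frac{186125770537}{6507393992}$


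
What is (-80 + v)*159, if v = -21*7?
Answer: -36093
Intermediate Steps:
v = -147
(-80 + v)*159 = (-80 - 147)*159 = -227*159 = -36093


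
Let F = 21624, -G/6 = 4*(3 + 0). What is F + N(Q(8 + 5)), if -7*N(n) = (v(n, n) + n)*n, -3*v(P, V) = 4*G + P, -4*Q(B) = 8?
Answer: 454672/21 ≈ 21651.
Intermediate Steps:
Q(B) = -2 (Q(B) = -1/4*8 = -2)
G = -72 (G = -24*(3 + 0) = -24*3 = -6*12 = -72)
v(P, V) = 96 - P/3 (v(P, V) = -(4*(-72) + P)/3 = -(-288 + P)/3 = 96 - P/3)
N(n) = -n*(96 + 2*n/3)/7 (N(n) = -((96 - n/3) + n)*n/7 = -(96 + 2*n/3)*n/7 = -n*(96 + 2*n/3)/7)
F + N(Q(8 + 5)) = 21624 - 2/21*(-2)*(144 - 2) = 21624 - 2/21*(-2)*142 = 21624 + 568/21 = 454672/21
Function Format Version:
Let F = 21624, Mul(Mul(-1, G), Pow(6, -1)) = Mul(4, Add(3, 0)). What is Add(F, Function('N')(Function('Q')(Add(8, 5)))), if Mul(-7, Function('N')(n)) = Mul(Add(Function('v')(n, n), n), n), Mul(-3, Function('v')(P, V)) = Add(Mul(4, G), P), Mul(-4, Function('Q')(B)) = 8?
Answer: Rational(454672, 21) ≈ 21651.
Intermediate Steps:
Function('Q')(B) = -2 (Function('Q')(B) = Mul(Rational(-1, 4), 8) = -2)
G = -72 (G = Mul(-6, Mul(4, Add(3, 0))) = Mul(-6, Mul(4, 3)) = Mul(-6, 12) = -72)
Function('v')(P, V) = Add(96, Mul(Rational(-1, 3), P)) (Function('v')(P, V) = Mul(Rational(-1, 3), Add(Mul(4, -72), P)) = Mul(Rational(-1, 3), Add(-288, P)) = Add(96, Mul(Rational(-1, 3), P)))
Function('N')(n) = Mul(Rational(-1, 7), n, Add(96, Mul(Rational(2, 3), n))) (Function('N')(n) = Mul(Rational(-1, 7), Mul(Add(Add(96, Mul(Rational(-1, 3), n)), n), n)) = Mul(Rational(-1, 7), Mul(Add(96, Mul(Rational(2, 3), n)), n)) = Mul(Rational(-1, 7), Mul(n, Add(96, Mul(Rational(2, 3), n)))) = Mul(Rational(-1, 7), n, Add(96, Mul(Rational(2, 3), n))))
Add(F, Function('N')(Function('Q')(Add(8, 5)))) = Add(21624, Mul(Rational(-2, 21), -2, Add(144, -2))) = Add(21624, Mul(Rational(-2, 21), -2, 142)) = Add(21624, Rational(568, 21)) = Rational(454672, 21)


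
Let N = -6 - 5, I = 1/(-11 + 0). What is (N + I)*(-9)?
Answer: 1098/11 ≈ 99.818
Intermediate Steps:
I = -1/11 (I = 1/(-11) = -1/11 ≈ -0.090909)
N = -11
(N + I)*(-9) = (-11 - 1/11)*(-9) = -122/11*(-9) = 1098/11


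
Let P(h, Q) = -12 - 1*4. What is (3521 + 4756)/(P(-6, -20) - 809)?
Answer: -2759/275 ≈ -10.033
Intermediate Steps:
P(h, Q) = -16 (P(h, Q) = -12 - 4 = -16)
(3521 + 4756)/(P(-6, -20) - 809) = (3521 + 4756)/(-16 - 809) = 8277/(-825) = 8277*(-1/825) = -2759/275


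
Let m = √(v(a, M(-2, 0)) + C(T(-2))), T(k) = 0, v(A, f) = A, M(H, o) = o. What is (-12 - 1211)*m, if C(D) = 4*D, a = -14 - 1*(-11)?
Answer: -1223*I*√3 ≈ -2118.3*I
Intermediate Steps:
a = -3 (a = -14 + 11 = -3)
m = I*√3 (m = √(-3 + 4*0) = √(-3 + 0) = √(-3) = I*√3 ≈ 1.732*I)
(-12 - 1211)*m = (-12 - 1211)*(I*√3) = -1223*I*√3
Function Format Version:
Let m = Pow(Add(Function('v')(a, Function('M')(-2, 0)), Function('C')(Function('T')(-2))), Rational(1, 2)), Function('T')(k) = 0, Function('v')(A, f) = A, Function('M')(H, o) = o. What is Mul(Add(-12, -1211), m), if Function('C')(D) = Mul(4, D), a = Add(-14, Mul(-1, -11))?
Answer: Mul(-1223, I, Pow(3, Rational(1, 2))) ≈ Mul(-2118.3, I)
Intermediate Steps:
a = -3 (a = Add(-14, 11) = -3)
m = Mul(I, Pow(3, Rational(1, 2))) (m = Pow(Add(-3, Mul(4, 0)), Rational(1, 2)) = Pow(Add(-3, 0), Rational(1, 2)) = Pow(-3, Rational(1, 2)) = Mul(I, Pow(3, Rational(1, 2))) ≈ Mul(1.7320, I))
Mul(Add(-12, -1211), m) = Mul(Add(-12, -1211), Mul(I, Pow(3, Rational(1, 2)))) = Mul(-1223, Mul(I, Pow(3, Rational(1, 2)))) = Mul(-1223, I, Pow(3, Rational(1, 2)))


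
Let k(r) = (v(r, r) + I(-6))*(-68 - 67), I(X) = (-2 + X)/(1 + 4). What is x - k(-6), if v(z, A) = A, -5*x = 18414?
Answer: -23544/5 ≈ -4708.8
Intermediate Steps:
x = -18414/5 (x = -⅕*18414 = -18414/5 ≈ -3682.8)
I(X) = -⅖ + X/5 (I(X) = (-2 + X)/5 = (-2 + X)*(⅕) = -⅖ + X/5)
k(r) = 216 - 135*r (k(r) = (r + (-⅖ + (⅕)*(-6)))*(-68 - 67) = (r + (-⅖ - 6/5))*(-135) = (r - 8/5)*(-135) = (-8/5 + r)*(-135) = 216 - 135*r)
x - k(-6) = -18414/5 - (216 - 135*(-6)) = -18414/5 - (216 + 810) = -18414/5 - 1*1026 = -18414/5 - 1026 = -23544/5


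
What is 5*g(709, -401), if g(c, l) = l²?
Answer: 804005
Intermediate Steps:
5*g(709, -401) = 5*(-401)² = 5*160801 = 804005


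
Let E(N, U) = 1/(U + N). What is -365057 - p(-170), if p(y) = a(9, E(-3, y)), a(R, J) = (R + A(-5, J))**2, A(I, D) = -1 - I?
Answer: -365226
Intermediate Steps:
E(N, U) = 1/(N + U)
a(R, J) = (4 + R)**2 (a(R, J) = (R + (-1 - 1*(-5)))**2 = (R + (-1 + 5))**2 = (R + 4)**2 = (4 + R)**2)
p(y) = 169 (p(y) = (4 + 9)**2 = 13**2 = 169)
-365057 - p(-170) = -365057 - 1*169 = -365057 - 169 = -365226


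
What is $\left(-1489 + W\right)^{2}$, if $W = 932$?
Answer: $310249$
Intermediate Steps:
$\left(-1489 + W\right)^{2} = \left(-1489 + 932\right)^{2} = \left(-557\right)^{2} = 310249$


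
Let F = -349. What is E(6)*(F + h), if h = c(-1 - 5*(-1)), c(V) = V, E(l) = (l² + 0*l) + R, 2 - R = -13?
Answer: -17595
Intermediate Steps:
R = 15 (R = 2 - 1*(-13) = 2 + 13 = 15)
E(l) = 15 + l² (E(l) = (l² + 0*l) + 15 = (l² + 0) + 15 = l² + 15 = 15 + l²)
h = 4 (h = -1 - 5*(-1) = -1 + 5 = 4)
E(6)*(F + h) = (15 + 6²)*(-349 + 4) = (15 + 36)*(-345) = 51*(-345) = -17595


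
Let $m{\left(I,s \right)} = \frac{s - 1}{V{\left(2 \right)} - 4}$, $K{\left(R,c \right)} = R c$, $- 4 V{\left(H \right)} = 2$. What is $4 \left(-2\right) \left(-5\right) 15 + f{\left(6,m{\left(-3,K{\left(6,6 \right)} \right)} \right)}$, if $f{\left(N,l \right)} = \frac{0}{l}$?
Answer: $600$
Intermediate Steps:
$V{\left(H \right)} = - \frac{1}{2}$ ($V{\left(H \right)} = \left(- \frac{1}{4}\right) 2 = - \frac{1}{2}$)
$m{\left(I,s \right)} = \frac{2}{9} - \frac{2 s}{9}$ ($m{\left(I,s \right)} = \frac{s - 1}{- \frac{1}{2} - 4} = \frac{-1 + s}{- \frac{9}{2}} = \left(-1 + s\right) \left(- \frac{2}{9}\right) = \frac{2}{9} - \frac{2 s}{9}$)
$f{\left(N,l \right)} = 0$
$4 \left(-2\right) \left(-5\right) 15 + f{\left(6,m{\left(-3,K{\left(6,6 \right)} \right)} \right)} = 4 \left(-2\right) \left(-5\right) 15 + 0 = \left(-8\right) \left(-5\right) 15 + 0 = 40 \cdot 15 + 0 = 600 + 0 = 600$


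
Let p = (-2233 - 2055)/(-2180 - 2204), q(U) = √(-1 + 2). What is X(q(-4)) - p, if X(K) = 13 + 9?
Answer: 2880/137 ≈ 21.022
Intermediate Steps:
q(U) = 1 (q(U) = √1 = 1)
X(K) = 22
p = 134/137 (p = -4288/(-4384) = -4288*(-1/4384) = 134/137 ≈ 0.97810)
X(q(-4)) - p = 22 - 1*134/137 = 22 - 134/137 = 2880/137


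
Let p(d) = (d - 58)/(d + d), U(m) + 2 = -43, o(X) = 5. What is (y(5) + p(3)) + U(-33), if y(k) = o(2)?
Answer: -295/6 ≈ -49.167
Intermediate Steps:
U(m) = -45 (U(m) = -2 - 43 = -45)
p(d) = (-58 + d)/(2*d) (p(d) = (-58 + d)/((2*d)) = (-58 + d)*(1/(2*d)) = (-58 + d)/(2*d))
y(k) = 5
(y(5) + p(3)) + U(-33) = (5 + (1/2)*(-58 + 3)/3) - 45 = (5 + (1/2)*(1/3)*(-55)) - 45 = (5 - 55/6) - 45 = -25/6 - 45 = -295/6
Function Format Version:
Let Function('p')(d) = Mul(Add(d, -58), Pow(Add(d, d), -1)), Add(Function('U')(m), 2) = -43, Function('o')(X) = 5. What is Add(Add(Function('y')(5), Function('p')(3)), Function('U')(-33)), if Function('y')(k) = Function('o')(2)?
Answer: Rational(-295, 6) ≈ -49.167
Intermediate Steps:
Function('U')(m) = -45 (Function('U')(m) = Add(-2, -43) = -45)
Function('p')(d) = Mul(Rational(1, 2), Pow(d, -1), Add(-58, d)) (Function('p')(d) = Mul(Add(-58, d), Pow(Mul(2, d), -1)) = Mul(Add(-58, d), Mul(Rational(1, 2), Pow(d, -1))) = Mul(Rational(1, 2), Pow(d, -1), Add(-58, d)))
Function('y')(k) = 5
Add(Add(Function('y')(5), Function('p')(3)), Function('U')(-33)) = Add(Add(5, Mul(Rational(1, 2), Pow(3, -1), Add(-58, 3))), -45) = Add(Add(5, Mul(Rational(1, 2), Rational(1, 3), -55)), -45) = Add(Add(5, Rational(-55, 6)), -45) = Add(Rational(-25, 6), -45) = Rational(-295, 6)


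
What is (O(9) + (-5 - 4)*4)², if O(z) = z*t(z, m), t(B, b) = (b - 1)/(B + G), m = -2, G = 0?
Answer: 1521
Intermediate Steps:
t(B, b) = (-1 + b)/B (t(B, b) = (b - 1)/(B + 0) = (-1 + b)/B)
O(z) = -3 (O(z) = z*((-1 - 2)/z) = z*(-3/z) = -3)
(O(9) + (-5 - 4)*4)² = (-3 + (-5 - 4)*4)² = (-3 - 9*4)² = (-3 - 36)² = (-39)² = 1521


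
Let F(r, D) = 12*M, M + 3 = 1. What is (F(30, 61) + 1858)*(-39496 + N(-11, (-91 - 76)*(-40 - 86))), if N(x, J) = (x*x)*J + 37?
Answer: 4597146582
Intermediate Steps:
M = -2 (M = -3 + 1 = -2)
F(r, D) = -24 (F(r, D) = 12*(-2) = -24)
N(x, J) = 37 + J*x**2 (N(x, J) = x**2*J + 37 = J*x**2 + 37 = 37 + J*x**2)
(F(30, 61) + 1858)*(-39496 + N(-11, (-91 - 76)*(-40 - 86))) = (-24 + 1858)*(-39496 + (37 + ((-91 - 76)*(-40 - 86))*(-11)**2)) = 1834*(-39496 + (37 - 167*(-126)*121)) = 1834*(-39496 + (37 + 21042*121)) = 1834*(-39496 + (37 + 2546082)) = 1834*(-39496 + 2546119) = 1834*2506623 = 4597146582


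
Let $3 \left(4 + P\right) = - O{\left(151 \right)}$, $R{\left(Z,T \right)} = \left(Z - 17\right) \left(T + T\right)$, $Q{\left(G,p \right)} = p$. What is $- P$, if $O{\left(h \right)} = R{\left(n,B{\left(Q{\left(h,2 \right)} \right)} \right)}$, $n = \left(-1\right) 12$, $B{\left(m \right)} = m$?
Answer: $- \frac{104}{3} \approx -34.667$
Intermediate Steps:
$n = -12$
$R{\left(Z,T \right)} = 2 T \left(-17 + Z\right)$ ($R{\left(Z,T \right)} = \left(-17 + Z\right) 2 T = 2 T \left(-17 + Z\right)$)
$O{\left(h \right)} = -116$ ($O{\left(h \right)} = 2 \cdot 2 \left(-17 - 12\right) = 2 \cdot 2 \left(-29\right) = -116$)
$P = \frac{104}{3}$ ($P = -4 + \frac{\left(-1\right) \left(-116\right)}{3} = -4 + \frac{1}{3} \cdot 116 = -4 + \frac{116}{3} = \frac{104}{3} \approx 34.667$)
$- P = \left(-1\right) \frac{104}{3} = - \frac{104}{3}$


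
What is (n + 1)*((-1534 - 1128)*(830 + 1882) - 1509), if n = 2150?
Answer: -15532054803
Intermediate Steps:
(n + 1)*((-1534 - 1128)*(830 + 1882) - 1509) = (2150 + 1)*((-1534 - 1128)*(830 + 1882) - 1509) = 2151*(-2662*2712 - 1509) = 2151*(-7219344 - 1509) = 2151*(-7220853) = -15532054803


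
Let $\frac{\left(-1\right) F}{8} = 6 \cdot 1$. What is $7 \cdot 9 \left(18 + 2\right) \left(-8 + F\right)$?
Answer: $-70560$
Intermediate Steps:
$F = -48$ ($F = - 8 \cdot 6 \cdot 1 = \left(-8\right) 6 = -48$)
$7 \cdot 9 \left(18 + 2\right) \left(-8 + F\right) = 7 \cdot 9 \left(18 + 2\right) \left(-8 - 48\right) = 63 \cdot 20 \left(-56\right) = 63 \left(-1120\right) = -70560$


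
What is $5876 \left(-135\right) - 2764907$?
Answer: $-3558167$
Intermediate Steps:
$5876 \left(-135\right) - 2764907 = -793260 - 2764907 = -3558167$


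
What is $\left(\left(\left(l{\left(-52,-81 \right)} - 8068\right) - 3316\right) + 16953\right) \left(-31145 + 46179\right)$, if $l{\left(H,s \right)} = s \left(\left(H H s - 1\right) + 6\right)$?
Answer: $266794987672$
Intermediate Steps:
$l{\left(H,s \right)} = s \left(5 + s H^{2}\right)$ ($l{\left(H,s \right)} = s \left(\left(H^{2} s - 1\right) + 6\right) = s \left(\left(s H^{2} - 1\right) + 6\right) = s \left(\left(-1 + s H^{2}\right) + 6\right) = s \left(5 + s H^{2}\right)$)
$\left(\left(\left(l{\left(-52,-81 \right)} - 8068\right) - 3316\right) + 16953\right) \left(-31145 + 46179\right) = \left(\left(\left(- 81 \left(5 - 81 \left(-52\right)^{2}\right) - 8068\right) - 3316\right) + 16953\right) \left(-31145 + 46179\right) = \left(\left(\left(- 81 \left(5 - 219024\right) - 8068\right) - 3316\right) + 16953\right) 15034 = \left(\left(\left(\left(-81\right) \left(-219019\right) - 8068\right) - 3316\right) + 16953\right) 15034 = \left(\left(\left(17740539 - 8068\right) - 3316\right) + 16953\right) 15034 = \left(\left(17732471 - 3316\right) + 16953\right) 15034 = \left(17729155 + 16953\right) 15034 = 17746108 \cdot 15034 = 266794987672$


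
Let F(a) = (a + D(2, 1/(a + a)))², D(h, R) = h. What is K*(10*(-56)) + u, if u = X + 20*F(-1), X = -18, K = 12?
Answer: -6718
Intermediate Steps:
F(a) = (2 + a)² (F(a) = (a + 2)² = (2 + a)²)
u = 2 (u = -18 + 20*(2 - 1)² = -18 + 20*1² = -18 + 20*1 = -18 + 20 = 2)
K*(10*(-56)) + u = 12*(10*(-56)) + 2 = 12*(-560) + 2 = -6720 + 2 = -6718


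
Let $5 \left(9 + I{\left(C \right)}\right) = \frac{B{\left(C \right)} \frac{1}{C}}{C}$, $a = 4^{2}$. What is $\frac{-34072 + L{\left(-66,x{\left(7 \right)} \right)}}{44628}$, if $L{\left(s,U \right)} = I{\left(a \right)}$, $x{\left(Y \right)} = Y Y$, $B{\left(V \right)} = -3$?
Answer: $- \frac{43623683}{57123840} \approx -0.76367$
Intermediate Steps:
$a = 16$
$x{\left(Y \right)} = Y^{2}$
$I{\left(C \right)} = -9 - \frac{3}{5 C^{2}}$ ($I{\left(C \right)} = -9 + \frac{- \frac{3}{C} \frac{1}{C}}{5} = -9 + \frac{\left(-3\right) \frac{1}{C^{2}}}{5} = -9 - \frac{3}{5 C^{2}}$)
$L{\left(s,U \right)} = - \frac{11523}{1280}$ ($L{\left(s,U \right)} = -9 - \frac{3}{5 \cdot 256} = -9 - \frac{3}{1280} = - \frac{11523}{1280}$)
$\frac{-34072 + L{\left(-66,x{\left(7 \right)} \right)}}{44628} = \frac{-34072 - \frac{11523}{1280}}{44628} = \left(- \frac{43623683}{1280}\right) \frac{1}{44628} = - \frac{43623683}{57123840}$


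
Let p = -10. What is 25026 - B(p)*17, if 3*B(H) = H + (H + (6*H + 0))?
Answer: 76438/3 ≈ 25479.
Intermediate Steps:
B(H) = 8*H/3 (B(H) = (H + (H + (6*H + 0)))/3 = (H + (H + 6*H))/3 = (H + 7*H)/3 = (8*H)/3 = 8*H/3)
25026 - B(p)*17 = 25026 - (8/3)*(-10)*17 = 25026 - (-80)*17/3 = 25026 - 1*(-1360/3) = 25026 + 1360/3 = 76438/3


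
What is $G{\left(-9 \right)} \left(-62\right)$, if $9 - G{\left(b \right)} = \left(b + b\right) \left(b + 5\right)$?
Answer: $3906$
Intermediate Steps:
$G{\left(b \right)} = 9 - 2 b \left(5 + b\right)$ ($G{\left(b \right)} = 9 - \left(b + b\right) \left(b + 5\right) = 9 - 2 b \left(5 + b\right)$)
$G{\left(-9 \right)} \left(-62\right) = \left(9 - -90 - 2 \left(-9\right)^{2}\right) \left(-62\right) = \left(9 + 90 - 162\right) \left(-62\right) = \left(-63\right) \left(-62\right) = 3906$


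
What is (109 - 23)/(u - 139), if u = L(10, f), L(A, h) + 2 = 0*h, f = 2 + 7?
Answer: -86/141 ≈ -0.60993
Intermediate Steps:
f = 9
L(A, h) = -2 (L(A, h) = -2 + 0*h = -2 + 0 = -2)
u = -2
(109 - 23)/(u - 139) = (109 - 23)/(-2 - 139) = 86/(-141) = -1/141*86 = -86/141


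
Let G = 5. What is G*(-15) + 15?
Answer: -60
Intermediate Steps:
G*(-15) + 15 = 5*(-15) + 15 = -75 + 15 = -60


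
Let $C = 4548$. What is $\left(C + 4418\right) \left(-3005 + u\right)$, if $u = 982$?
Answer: $-18138218$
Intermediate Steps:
$\left(C + 4418\right) \left(-3005 + u\right) = \left(4548 + 4418\right) \left(-3005 + 982\right) = 8966 \left(-2023\right) = -18138218$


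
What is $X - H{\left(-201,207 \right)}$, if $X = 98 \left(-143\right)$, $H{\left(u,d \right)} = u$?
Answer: $-13813$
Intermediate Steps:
$X = -14014$
$X - H{\left(-201,207 \right)} = -14014 - -201 = -14014 + 201 = -13813$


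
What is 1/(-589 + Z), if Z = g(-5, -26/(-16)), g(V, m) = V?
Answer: -1/594 ≈ -0.0016835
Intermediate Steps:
Z = -5
1/(-589 + Z) = 1/(-589 - 5) = 1/(-594) = -1/594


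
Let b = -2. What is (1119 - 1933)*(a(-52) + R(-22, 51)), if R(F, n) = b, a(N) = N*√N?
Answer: 1628 + 84656*I*√13 ≈ 1628.0 + 3.0523e+5*I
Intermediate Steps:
a(N) = N^(3/2)
R(F, n) = -2
(1119 - 1933)*(a(-52) + R(-22, 51)) = (1119 - 1933)*((-52)^(3/2) - 2) = -814*(-104*I*√13 - 2) = -814*(-2 - 104*I*√13) = 1628 + 84656*I*√13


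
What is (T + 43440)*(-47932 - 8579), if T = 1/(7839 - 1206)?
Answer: -1809215494359/737 ≈ -2.4548e+9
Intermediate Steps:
T = 1/6633 ≈ 0.00015076
(T + 43440)*(-47932 - 8579) = (1/6633 + 43440)*(-47932 - 8579) = (288137521/6633)*(-56511) = -1809215494359/737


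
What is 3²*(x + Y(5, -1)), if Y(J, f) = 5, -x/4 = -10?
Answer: 405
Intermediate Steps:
x = 40 (x = -4*(-10) = 40)
3²*(x + Y(5, -1)) = 3²*(40 + 5) = 9*45 = 405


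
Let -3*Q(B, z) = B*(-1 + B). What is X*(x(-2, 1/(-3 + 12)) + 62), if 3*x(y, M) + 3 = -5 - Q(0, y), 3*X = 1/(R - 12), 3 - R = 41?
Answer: -89/225 ≈ -0.39556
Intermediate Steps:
R = -38 (R = 3 - 1*41 = 3 - 41 = -38)
X = -1/150 (X = 1/(3*(-38 - 12)) = (⅓)/(-50) = (⅓)*(-1/50) = -1/150 ≈ -0.0066667)
Q(B, z) = -B*(-1 + B)/3
x(y, M) = -8/3 (x(y, M) = -1 + (-5 - 0*(1 - 1*0)/3)/3 = -1 + (-5 - 0*(1 + 0)/3)/3 = -1 + (-5 - 0/3)/3 = -1 + (-5 - 1*0)/3 = -1 + (-5 + 0)/3 = -1 + (⅓)*(-5) = -1 - 5/3 = -8/3)
X*(x(-2, 1/(-3 + 12)) + 62) = -(-8/3 + 62)/150 = -1/150*178/3 = -89/225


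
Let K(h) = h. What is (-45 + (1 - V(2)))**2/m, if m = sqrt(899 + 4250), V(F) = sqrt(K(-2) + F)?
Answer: 1936*sqrt(5149)/5149 ≈ 26.980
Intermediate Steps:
V(F) = sqrt(-2 + F)
m = sqrt(5149) ≈ 71.757
(-45 + (1 - V(2)))**2/m = (-45 + (1 - sqrt(-2 + 2)))**2/(sqrt(5149)) = (-45 + (1 - sqrt(0)))**2*(sqrt(5149)/5149) = (-45 + (1 - 1*0))**2*(sqrt(5149)/5149) = (-45 + (1 + 0))**2*(sqrt(5149)/5149) = (-45 + 1)**2*(sqrt(5149)/5149) = (-44)**2*(sqrt(5149)/5149) = 1936*(sqrt(5149)/5149) = 1936*sqrt(5149)/5149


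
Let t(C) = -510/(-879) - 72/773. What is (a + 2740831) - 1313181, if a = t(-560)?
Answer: 323347131164/226489 ≈ 1.4277e+6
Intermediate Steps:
t(C) = 110314/226489 (t(C) = -510*(-1/879) - 72*1/773 = 170/293 - 72/773 = 110314/226489)
a = 110314/226489 ≈ 0.48706
(a + 2740831) - 1313181 = (110314/226489 + 2740831) - 1313181 = 620768182673/226489 - 1313181 = 323347131164/226489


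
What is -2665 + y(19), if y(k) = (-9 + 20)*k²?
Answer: 1306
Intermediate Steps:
y(k) = 11*k²
-2665 + y(19) = -2665 + 11*19² = -2665 + 11*361 = -2665 + 3971 = 1306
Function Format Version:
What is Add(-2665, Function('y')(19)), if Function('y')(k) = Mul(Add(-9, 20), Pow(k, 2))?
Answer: 1306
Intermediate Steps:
Function('y')(k) = Mul(11, Pow(k, 2))
Add(-2665, Function('y')(19)) = Add(-2665, Mul(11, Pow(19, 2))) = Add(-2665, Mul(11, 361)) = Add(-2665, 3971) = 1306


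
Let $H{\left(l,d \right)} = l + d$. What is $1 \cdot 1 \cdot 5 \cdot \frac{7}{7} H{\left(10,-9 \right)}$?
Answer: $5$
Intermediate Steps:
$H{\left(l,d \right)} = d + l$
$1 \cdot 1 \cdot 5 \cdot \frac{7}{7} H{\left(10,-9 \right)} = 1 \cdot 1 \cdot 5 \cdot \frac{7}{7} \left(-9 + 10\right) = 1 \cdot 5 \cdot 7 \cdot \frac{1}{7} \cdot 1 = 5 \cdot 1 \cdot 1 = 5 \cdot 1 = 5$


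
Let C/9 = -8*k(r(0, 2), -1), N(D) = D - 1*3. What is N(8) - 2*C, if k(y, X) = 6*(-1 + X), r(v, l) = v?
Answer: -1723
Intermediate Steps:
k(y, X) = -6 + 6*X
N(D) = -3 + D (N(D) = D - 3 = -3 + D)
C = 864 (C = 9*(-8*(-6 + 6*(-1))) = 9*(-8*(-6 - 6)) = 9*(-8*(-12)) = 9*96 = 864)
N(8) - 2*C = (-3 + 8) - 2*864 = 5 - 1728 = -1723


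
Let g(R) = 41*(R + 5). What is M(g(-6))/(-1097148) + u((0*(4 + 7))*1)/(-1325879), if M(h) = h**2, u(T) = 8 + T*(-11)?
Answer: -2237579783/1454685493092 ≈ -0.0015382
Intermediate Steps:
g(R) = 205 + 41*R (g(R) = 41*(5 + R) = 205 + 41*R)
u(T) = 8 - 11*T
M(g(-6))/(-1097148) + u((0*(4 + 7))*1)/(-1325879) = (205 + 41*(-6))**2/(-1097148) + (8 - 11*0*(4 + 7))/(-1325879) = (205 - 246)**2*(-1/1097148) + (8 - 11*0*11)*(-1/1325879) = (-41)**2*(-1/1097148) + (8 - 0)*(-1/1325879) = 1681*(-1/1097148) + (8 - 11*0)*(-1/1325879) = -1681/1097148 + (8 + 0)*(-1/1325879) = -1681/1097148 + 8*(-1/1325879) = -1681/1097148 - 8/1325879 = -2237579783/1454685493092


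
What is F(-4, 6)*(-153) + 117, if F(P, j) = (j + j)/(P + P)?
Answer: 693/2 ≈ 346.50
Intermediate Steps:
F(P, j) = j/P (F(P, j) = (2*j)/((2*P)) = (2*j)*(1/(2*P)) = j/P)
F(-4, 6)*(-153) + 117 = (6/(-4))*(-153) + 117 = (6*(-¼))*(-153) + 117 = -3/2*(-153) + 117 = 459/2 + 117 = 693/2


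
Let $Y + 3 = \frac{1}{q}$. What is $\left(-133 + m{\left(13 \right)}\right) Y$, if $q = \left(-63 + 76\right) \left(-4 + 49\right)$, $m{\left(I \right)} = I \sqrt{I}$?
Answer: $\frac{233282}{585} - \frac{1754 \sqrt{13}}{45} \approx 258.24$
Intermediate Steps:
$m{\left(I \right)} = I^{\frac{3}{2}}$
$q = 585$ ($q = 13 \cdot 45 = 585$)
$Y = - \frac{1754}{585}$ ($Y = -3 + \frac{1}{585} = - \frac{1754}{585} \approx -2.9983$)
$\left(-133 + m{\left(13 \right)}\right) Y = \left(-133 + 13^{\frac{3}{2}}\right) \left(- \frac{1754}{585}\right) = \left(-133 + 13 \sqrt{13}\right) \left(- \frac{1754}{585}\right) = \frac{233282}{585} - \frac{1754 \sqrt{13}}{45}$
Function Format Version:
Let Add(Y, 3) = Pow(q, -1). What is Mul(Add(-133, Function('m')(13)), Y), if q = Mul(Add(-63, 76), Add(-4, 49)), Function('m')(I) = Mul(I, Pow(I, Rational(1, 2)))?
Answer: Add(Rational(233282, 585), Mul(Rational(-1754, 45), Pow(13, Rational(1, 2)))) ≈ 258.24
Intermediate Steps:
Function('m')(I) = Pow(I, Rational(3, 2))
q = 585 (q = Mul(13, 45) = 585)
Y = Rational(-1754, 585) (Y = Add(-3, Pow(585, -1)) = Add(-3, Rational(1, 585)) = Rational(-1754, 585) ≈ -2.9983)
Mul(Add(-133, Function('m')(13)), Y) = Mul(Add(-133, Pow(13, Rational(3, 2))), Rational(-1754, 585)) = Mul(Add(-133, Mul(13, Pow(13, Rational(1, 2)))), Rational(-1754, 585)) = Add(Rational(233282, 585), Mul(Rational(-1754, 45), Pow(13, Rational(1, 2))))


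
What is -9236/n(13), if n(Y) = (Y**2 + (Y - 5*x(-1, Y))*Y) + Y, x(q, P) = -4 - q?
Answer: -4618/273 ≈ -16.916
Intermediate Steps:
n(Y) = Y + Y**2 + Y*(15 + Y) (n(Y) = (Y**2 + (Y - 5*(-4 - 1*(-1)))*Y) + Y = (Y**2 + (Y - 5*(-4 + 1))*Y) + Y = (Y**2 + (Y - 5*(-3))*Y) + Y = (Y**2 + (Y + 15)*Y) + Y = (Y**2 + (15 + Y)*Y) + Y = (Y**2 + Y*(15 + Y)) + Y = Y + Y**2 + Y*(15 + Y))
-9236/n(13) = -9236*1/(26*(8 + 13)) = -9236/(2*13*21) = -9236/546 = -9236*1/546 = -4618/273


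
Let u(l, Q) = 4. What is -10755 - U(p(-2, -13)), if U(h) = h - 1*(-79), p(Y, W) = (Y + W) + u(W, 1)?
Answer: -10823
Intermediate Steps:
p(Y, W) = 4 + W + Y (p(Y, W) = (Y + W) + 4 = (W + Y) + 4 = 4 + W + Y)
U(h) = 79 + h (U(h) = h + 79 = 79 + h)
-10755 - U(p(-2, -13)) = -10755 - (79 + (4 - 13 - 2)) = -10755 - (79 - 11) = -10755 - 1*68 = -10755 - 68 = -10823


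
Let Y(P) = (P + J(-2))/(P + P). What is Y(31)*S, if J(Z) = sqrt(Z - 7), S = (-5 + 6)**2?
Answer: 1/2 + 3*I/62 ≈ 0.5 + 0.048387*I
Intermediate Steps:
S = 1 (S = 1**2 = 1)
J(Z) = sqrt(-7 + Z)
Y(P) = (P + 3*I)/(2*P) (Y(P) = (P + sqrt(-7 - 2))/(P + P) = (P + sqrt(-9))/((2*P)) = (P + 3*I)*(1/(2*P)) = (P + 3*I)/(2*P))
Y(31)*S = ((1/2)*(31 + 3*I)/31)*1 = ((1/2)*(1/31)*(31 + 3*I))*1 = (1/2 + 3*I/62)*1 = 1/2 + 3*I/62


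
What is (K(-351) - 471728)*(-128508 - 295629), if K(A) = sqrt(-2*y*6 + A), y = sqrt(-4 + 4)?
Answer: 200077298736 - 1272411*I*sqrt(39) ≈ 2.0008e+11 - 7.9462e+6*I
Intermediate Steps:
y = 0 (y = sqrt(0) = 0)
K(A) = sqrt(A) (K(A) = sqrt(-2*0*6 + A) = sqrt(0*6 + A) = sqrt(0 + A) = sqrt(A))
(K(-351) - 471728)*(-128508 - 295629) = (sqrt(-351) - 471728)*(-128508 - 295629) = (3*I*sqrt(39) - 471728)*(-424137) = (-471728 + 3*I*sqrt(39))*(-424137) = 200077298736 - 1272411*I*sqrt(39)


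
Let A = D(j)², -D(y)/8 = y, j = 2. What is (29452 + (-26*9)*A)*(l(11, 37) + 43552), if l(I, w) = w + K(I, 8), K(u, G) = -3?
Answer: -1327280872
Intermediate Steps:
D(y) = -8*y
A = 256 (A = (-8*2)² = (-16)² = 256)
l(I, w) = -3 + w (l(I, w) = w - 3 = -3 + w)
(29452 + (-26*9)*A)*(l(11, 37) + 43552) = (29452 - 26*9*256)*((-3 + 37) + 43552) = (29452 - 234*256)*(34 + 43552) = (29452 - 59904)*43586 = -30452*43586 = -1327280872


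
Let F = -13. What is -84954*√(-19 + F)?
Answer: -339816*I*√2 ≈ -4.8057e+5*I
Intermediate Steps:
-84954*√(-19 + F) = -84954*√(-19 - 13) = -339816*I*√2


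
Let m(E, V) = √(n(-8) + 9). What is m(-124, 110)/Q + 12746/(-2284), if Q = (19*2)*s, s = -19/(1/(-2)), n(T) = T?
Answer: -4600735/824524 ≈ -5.5799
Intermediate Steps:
m(E, V) = 1 (m(E, V) = √(-8 + 9) = √1 = 1)
s = 38 (s = -19/(-½) = -19*(-2) = 38)
Q = 1444 (Q = (19*2)*38 = 38*38 = 1444)
m(-124, 110)/Q + 12746/(-2284) = 1/1444 + 12746/(-2284) = 1*(1/1444) + 12746*(-1/2284) = 1/1444 - 6373/1142 = -4600735/824524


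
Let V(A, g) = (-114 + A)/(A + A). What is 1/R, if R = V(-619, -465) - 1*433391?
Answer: -1238/536537325 ≈ -2.3074e-6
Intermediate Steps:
V(A, g) = (-114 + A)/(2*A) (V(A, g) = (-114 + A)/((2*A)) = (-114 + A)*(1/(2*A)) = (-114 + A)/(2*A))
R = -536537325/1238 (R = (½)*(-114 - 619)/(-619) - 1*433391 = (½)*(-1/619)*(-733) - 433391 = 733/1238 - 433391 = -536537325/1238 ≈ -4.3339e+5)
1/R = 1/(-536537325/1238) = -1238/536537325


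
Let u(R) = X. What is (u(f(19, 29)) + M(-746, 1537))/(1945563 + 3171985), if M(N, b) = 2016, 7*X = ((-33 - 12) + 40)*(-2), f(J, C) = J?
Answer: 7061/17911418 ≈ 0.00039422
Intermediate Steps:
X = 10/7 (X = (((-33 - 12) + 40)*(-2))/7 = ((-45 + 40)*(-2))/7 = (-5*(-2))/7 = (⅐)*10 = 10/7 ≈ 1.4286)
u(R) = 10/7
(u(f(19, 29)) + M(-746, 1537))/(1945563 + 3171985) = (10/7 + 2016)/(1945563 + 3171985) = (14122/7)/5117548 = (14122/7)*(1/5117548) = 7061/17911418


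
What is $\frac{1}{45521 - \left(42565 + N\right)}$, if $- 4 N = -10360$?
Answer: $\frac{1}{366} \approx 0.0027322$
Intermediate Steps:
$N = 2590$ ($N = \left(- \frac{1}{4}\right) \left(-10360\right) = 2590$)
$\frac{1}{45521 - \left(42565 + N\right)} = \frac{1}{45521 - 45155} = \frac{1}{366}$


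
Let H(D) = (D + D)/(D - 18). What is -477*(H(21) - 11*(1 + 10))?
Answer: 51039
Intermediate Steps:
H(D) = 2*D/(-18 + D) (H(D) = (2*D)/(-18 + D) = 2*D/(-18 + D))
-477*(H(21) - 11*(1 + 10)) = -477*(2*21/(-18 + 21) - 11*(1 + 10)) = -477*(2*21/3 - 11*11) = -477*(2*21*(⅓) - 121) = -477*(14 - 121) = -477*(-107) = 51039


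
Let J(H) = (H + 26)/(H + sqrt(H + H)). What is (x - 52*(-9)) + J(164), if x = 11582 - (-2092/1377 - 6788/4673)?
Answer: 77565057937/6434721 - 95*sqrt(82)/6642 ≈ 12054.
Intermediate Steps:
J(H) = (26 + H)/(H + sqrt(2)*sqrt(H)) (J(H) = (26 + H)/(H + sqrt(2*H)) = (26 + H)/(H + sqrt(2)*sqrt(H)))
x = 74546061614/6434721 (x = 11582 - (-2092*1/1377 - 6788*1/4673) = 11582 - (-2092/1377 - 6788/4673) = 11582 - 1*(-19122992/6434721) = 11582 + 19122992/6434721 = 74546061614/6434721 ≈ 11585.)
(x - 52*(-9)) + J(164) = (74546061614/6434721 - 52*(-9)) + (26 + 164)/(164 + sqrt(2)*sqrt(164)) = (74546061614/6434721 + 468) + 190/(164 + sqrt(2)*(2*sqrt(41))) = 77557511042/6434721 + 190/(164 + 2*sqrt(82))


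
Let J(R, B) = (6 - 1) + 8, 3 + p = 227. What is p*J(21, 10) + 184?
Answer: 3096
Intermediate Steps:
p = 224 (p = -3 + 227 = 224)
J(R, B) = 13 (J(R, B) = 5 + 8 = 13)
p*J(21, 10) + 184 = 224*13 + 184 = 2912 + 184 = 3096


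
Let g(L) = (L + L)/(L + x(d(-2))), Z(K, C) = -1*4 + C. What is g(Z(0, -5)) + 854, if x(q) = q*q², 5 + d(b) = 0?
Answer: 57227/67 ≈ 854.13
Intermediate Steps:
d(b) = -5 (d(b) = -5 + 0 = -5)
x(q) = q³
Z(K, C) = -4 + C
g(L) = 2*L/(-125 + L) (g(L) = (L + L)/(L + (-5)³) = (2*L)/(L - 125) = (2*L)/(-125 + L) = 2*L/(-125 + L))
g(Z(0, -5)) + 854 = 2*(-4 - 5)/(-125 + (-4 - 5)) + 854 = 2*(-9)/(-125 - 9) + 854 = 2*(-9)/(-134) + 854 = 2*(-9)*(-1/134) + 854 = 9/67 + 854 = 57227/67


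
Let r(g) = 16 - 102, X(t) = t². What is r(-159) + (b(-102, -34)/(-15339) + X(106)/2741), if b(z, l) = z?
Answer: -1147724176/14014733 ≈ -81.894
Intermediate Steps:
r(g) = -86
r(-159) + (b(-102, -34)/(-15339) + X(106)/2741) = -86 + (-102/(-15339) + 106²/2741) = -86 + (-102*(-1/15339) + 11236*(1/2741)) = -86 + (34/5113 + 11236/2741) = -86 + 57542862/14014733 = -1147724176/14014733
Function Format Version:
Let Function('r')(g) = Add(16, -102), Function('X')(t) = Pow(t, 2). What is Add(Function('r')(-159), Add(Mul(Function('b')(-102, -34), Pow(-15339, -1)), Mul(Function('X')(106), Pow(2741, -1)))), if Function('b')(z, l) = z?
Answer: Rational(-1147724176, 14014733) ≈ -81.894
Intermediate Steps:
Function('r')(g) = -86
Add(Function('r')(-159), Add(Mul(Function('b')(-102, -34), Pow(-15339, -1)), Mul(Function('X')(106), Pow(2741, -1)))) = Add(-86, Add(Mul(-102, Pow(-15339, -1)), Mul(Pow(106, 2), Pow(2741, -1)))) = Add(-86, Add(Mul(-102, Rational(-1, 15339)), Mul(11236, Rational(1, 2741)))) = Add(-86, Add(Rational(34, 5113), Rational(11236, 2741))) = Add(-86, Rational(57542862, 14014733)) = Rational(-1147724176, 14014733)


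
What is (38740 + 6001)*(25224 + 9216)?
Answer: 1540880040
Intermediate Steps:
(38740 + 6001)*(25224 + 9216) = 44741*34440 = 1540880040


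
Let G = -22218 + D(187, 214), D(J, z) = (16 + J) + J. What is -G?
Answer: 21828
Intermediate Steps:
D(J, z) = 16 + 2*J
G = -21828 (G = -22218 + (16 + 2*187) = -22218 + (16 + 374) = -22218 + 390 = -21828)
-G = -1*(-21828) = 21828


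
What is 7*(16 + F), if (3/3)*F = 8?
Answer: 168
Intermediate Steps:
F = 8
7*(16 + F) = 7*(16 + 8) = 7*24 = 168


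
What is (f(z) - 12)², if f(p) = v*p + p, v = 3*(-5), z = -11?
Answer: 20164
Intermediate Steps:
v = -15
f(p) = -14*p (f(p) = -15*p + p = -14*p)
(f(z) - 12)² = (-14*(-11) - 12)² = (154 - 12)² = 142² = 20164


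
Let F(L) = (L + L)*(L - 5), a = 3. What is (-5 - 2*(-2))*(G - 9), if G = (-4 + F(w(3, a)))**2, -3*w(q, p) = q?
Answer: -55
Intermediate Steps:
w(q, p) = -q/3
F(L) = 2*L*(-5 + L) (F(L) = (2*L)*(-5 + L) = 2*L*(-5 + L))
G = 64 (G = (-4 + 2*(-1/3*3)*(-5 - 1/3*3))**2 = (-4 + 2*(-1)*(-5 - 1))**2 = (-4 + 2*(-1)*(-6))**2 = (-4 + 12)**2 = 8**2 = 64)
(-5 - 2*(-2))*(G - 9) = (-5 - 2*(-2))*(64 - 9) = (-5 + 4)*55 = -1*55 = -55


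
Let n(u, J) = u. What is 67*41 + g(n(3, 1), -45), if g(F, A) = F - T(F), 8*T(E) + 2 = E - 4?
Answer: 22003/8 ≈ 2750.4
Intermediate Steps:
T(E) = -¾ + E/8 (T(E) = -¼ + (E - 4)/8 = -¼ + (-4 + E)/8 = -¼ + (-½ + E/8) = -¾ + E/8)
g(F, A) = ¾ + 7*F/8 (g(F, A) = F - (-¾ + F/8) = F + (¾ - F/8) = ¾ + 7*F/8)
67*41 + g(n(3, 1), -45) = 67*41 + (¾ + (7/8)*3) = 2747 + (¾ + 21/8) = 2747 + 27/8 = 22003/8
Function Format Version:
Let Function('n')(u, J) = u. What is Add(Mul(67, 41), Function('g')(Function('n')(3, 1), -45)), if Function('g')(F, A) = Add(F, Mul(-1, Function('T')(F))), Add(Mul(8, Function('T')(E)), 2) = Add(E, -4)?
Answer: Rational(22003, 8) ≈ 2750.4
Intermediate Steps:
Function('T')(E) = Add(Rational(-3, 4), Mul(Rational(1, 8), E)) (Function('T')(E) = Add(Rational(-1, 4), Mul(Rational(1, 8), Add(E, -4))) = Add(Rational(-1, 4), Mul(Rational(1, 8), Add(-4, E))) = Add(Rational(-1, 4), Add(Rational(-1, 2), Mul(Rational(1, 8), E))) = Add(Rational(-3, 4), Mul(Rational(1, 8), E)))
Function('g')(F, A) = Add(Rational(3, 4), Mul(Rational(7, 8), F)) (Function('g')(F, A) = Add(F, Mul(-1, Add(Rational(-3, 4), Mul(Rational(1, 8), F)))) = Add(F, Add(Rational(3, 4), Mul(Rational(-1, 8), F))) = Add(Rational(3, 4), Mul(Rational(7, 8), F)))
Add(Mul(67, 41), Function('g')(Function('n')(3, 1), -45)) = Add(Mul(67, 41), Add(Rational(3, 4), Mul(Rational(7, 8), 3))) = Add(2747, Add(Rational(3, 4), Rational(21, 8))) = Add(2747, Rational(27, 8)) = Rational(22003, 8)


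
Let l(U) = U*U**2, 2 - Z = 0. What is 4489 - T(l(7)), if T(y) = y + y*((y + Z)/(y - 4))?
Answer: 429053/113 ≈ 3796.9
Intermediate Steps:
Z = 2 (Z = 2 - 1*0 = 2 + 0 = 2)
l(U) = U**3
T(y) = y + y*(2 + y)/(-4 + y) (T(y) = y + y*((y + 2)/(y - 4)) = y + y*((2 + y)/(-4 + y)) = y + y*(2 + y)/(-4 + y))
4489 - T(l(7)) = 4489 - 2*7**3*(-1 + 7**3)/(-4 + 7**3) = 4489 - 2*343*(-1 + 343)/(-4 + 343) = 4489 - 2*343*342/339 = 4489 - 1*78204/113 = 4489 - 78204/113 = 429053/113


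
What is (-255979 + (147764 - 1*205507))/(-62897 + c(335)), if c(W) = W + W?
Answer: 313722/62227 ≈ 5.0416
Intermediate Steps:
c(W) = 2*W
(-255979 + (147764 - 1*205507))/(-62897 + c(335)) = (-255979 + (147764 - 1*205507))/(-62897 + 2*335) = (-255979 + (147764 - 205507))/(-62897 + 670) = (-255979 - 57743)/(-62227) = -313722*(-1/62227) = 313722/62227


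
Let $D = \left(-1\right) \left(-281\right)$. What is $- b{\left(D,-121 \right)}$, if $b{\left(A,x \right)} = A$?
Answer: $-281$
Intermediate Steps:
$D = 281$
$- b{\left(D,-121 \right)} = \left(-1\right) 281 = -281$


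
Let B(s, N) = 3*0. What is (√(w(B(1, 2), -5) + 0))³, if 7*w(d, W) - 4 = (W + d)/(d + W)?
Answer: 5*√35/49 ≈ 0.60368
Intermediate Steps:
B(s, N) = 0
w(d, W) = 5/7 (w(d, W) = 4/7 + ((W + d)/(d + W))/7 = 4/7 + ((W + d)/(W + d))/7 = 4/7 + (⅐)*1 = 4/7 + ⅐ = 5/7)
(√(w(B(1, 2), -5) + 0))³ = (√(5/7 + 0))³ = (√(5/7))³ = (√35/7)³ = 5*√35/49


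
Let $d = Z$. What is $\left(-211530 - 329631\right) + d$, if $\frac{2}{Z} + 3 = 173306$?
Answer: $- \frac{93784824781}{173303} \approx -5.4116 \cdot 10^{5}$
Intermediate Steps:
$Z = \frac{2}{173303}$ ($Z = \frac{2}{-3 + 173306} = \frac{2}{173303} \approx 1.154 \cdot 10^{-5}$)
$d = \frac{2}{173303} \approx 1.154 \cdot 10^{-5}$
$\left(-211530 - 329631\right) + d = \left(-211530 - 329631\right) + \frac{2}{173303} = -541161 + \frac{2}{173303} = - \frac{93784824781}{173303}$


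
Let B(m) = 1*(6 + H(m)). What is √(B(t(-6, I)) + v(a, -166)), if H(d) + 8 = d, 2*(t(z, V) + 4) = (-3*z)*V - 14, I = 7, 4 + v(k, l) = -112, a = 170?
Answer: I*√66 ≈ 8.124*I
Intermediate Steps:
v(k, l) = -116 (v(k, l) = -4 - 112 = -116)
t(z, V) = -11 - 3*V*z/2 (t(z, V) = -4 + ((-3*z)*V - 14)/2 = -4 + (-3*V*z - 14)/2 = -4 + (-14 - 3*V*z)/2 = -4 + (-7 - 3*V*z/2) = -11 - 3*V*z/2)
H(d) = -8 + d
B(m) = -2 + m (B(m) = 1*(6 + (-8 + m)) = 1*(-2 + m) = -2 + m)
√(B(t(-6, I)) + v(a, -166)) = √((-2 + (-11 - 3/2*7*(-6))) - 116) = √((-2 + (-11 + 63)) - 116) = √((-2 + 52) - 116) = √(50 - 116) = √(-66) = I*√66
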